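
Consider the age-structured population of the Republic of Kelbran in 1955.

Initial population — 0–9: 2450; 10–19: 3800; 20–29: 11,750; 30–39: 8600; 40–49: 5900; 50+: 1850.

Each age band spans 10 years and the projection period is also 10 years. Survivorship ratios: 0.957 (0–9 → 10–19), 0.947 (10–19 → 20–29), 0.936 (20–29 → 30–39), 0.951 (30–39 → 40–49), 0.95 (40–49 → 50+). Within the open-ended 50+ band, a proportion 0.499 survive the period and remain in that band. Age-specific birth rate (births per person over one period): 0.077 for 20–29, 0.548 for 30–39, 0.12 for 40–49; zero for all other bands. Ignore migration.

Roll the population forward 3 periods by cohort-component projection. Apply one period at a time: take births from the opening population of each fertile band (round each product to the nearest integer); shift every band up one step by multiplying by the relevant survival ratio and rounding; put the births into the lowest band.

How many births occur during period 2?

Period 1.
Births: 11750 * 0.077 = 905  |  8600 * 0.548 = 4713  |  5900 * 0.12 = 708 — total 6326
10–19: 2450 * 0.957 = 2345
20–29: 3800 * 0.947 = 3599
30–39: 11750 * 0.936 = 10998
40–49: 8600 * 0.951 = 8179
50+: 5900 * 0.95 + 1850 * 0.499 = 5605 + 923 = 6528
→ [6326, 2345, 3599, 10998, 8179, 6528]
Period 2.
Births: 3599 * 0.077 = 277  |  10998 * 0.548 = 6027  |  8179 * 0.12 = 981 — total 7285
10–19: 6326 * 0.957 = 6054
20–29: 2345 * 0.947 = 2221
30–39: 3599 * 0.936 = 3369
40–49: 10998 * 0.951 = 10459
50+: 8179 * 0.95 + 6528 * 0.499 = 7770 + 3257 = 11027
→ [7285, 6054, 2221, 3369, 10459, 11027]

7285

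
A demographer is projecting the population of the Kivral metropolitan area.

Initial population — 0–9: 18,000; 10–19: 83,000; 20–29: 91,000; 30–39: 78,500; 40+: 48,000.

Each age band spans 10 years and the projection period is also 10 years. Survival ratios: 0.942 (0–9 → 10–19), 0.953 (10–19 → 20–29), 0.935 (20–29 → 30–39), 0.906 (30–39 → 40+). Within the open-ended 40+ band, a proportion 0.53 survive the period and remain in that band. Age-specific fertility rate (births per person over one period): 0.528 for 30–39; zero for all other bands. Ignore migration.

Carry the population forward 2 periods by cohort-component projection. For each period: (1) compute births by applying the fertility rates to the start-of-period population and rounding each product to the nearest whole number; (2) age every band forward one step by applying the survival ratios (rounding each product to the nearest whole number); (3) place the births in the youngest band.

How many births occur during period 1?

41448

Call the bands 1 to 5, youngest first.
— Period 1 —
Births: 78500 * 0.528 = 41448
Band 2: 18000 * 0.942 = 16956
Band 3: 83000 * 0.953 = 79099
Band 4: 91000 * 0.935 = 85085
Band 5: 78500 * 0.906 + 48000 * 0.53 = 71121 + 25440 = 96561
Giving 41448 / 16956 / 79099 / 85085 / 96561.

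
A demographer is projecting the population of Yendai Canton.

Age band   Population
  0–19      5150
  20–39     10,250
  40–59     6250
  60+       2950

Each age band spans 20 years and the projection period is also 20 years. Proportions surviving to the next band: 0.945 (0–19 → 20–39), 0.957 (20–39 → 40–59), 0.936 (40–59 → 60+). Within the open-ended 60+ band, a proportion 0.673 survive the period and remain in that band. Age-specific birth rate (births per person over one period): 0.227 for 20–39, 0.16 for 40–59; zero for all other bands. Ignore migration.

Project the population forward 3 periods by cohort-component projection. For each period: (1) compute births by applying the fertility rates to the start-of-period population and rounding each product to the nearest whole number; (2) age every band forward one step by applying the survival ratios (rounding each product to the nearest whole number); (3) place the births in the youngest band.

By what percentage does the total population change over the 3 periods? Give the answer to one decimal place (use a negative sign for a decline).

After projecting period 1:
Births: 10250 × 0.227 = 2327 ; 6250 × 0.16 = 1000 → total 3327
20–39: 5150 × 0.945 = 4867
40–59: 10250 × 0.957 = 9809
60+: 6250 × 0.936 + 2950 × 0.673 = 5850 + 1985 = 7835
Population now: 0–19=3327, 20–39=4867, 40–59=9809, 60+=7835
After projecting period 2:
Births: 4867 × 0.227 = 1105 ; 9809 × 0.16 = 1569 → total 2674
20–39: 3327 × 0.945 = 3144
40–59: 4867 × 0.957 = 4658
60+: 9809 × 0.936 + 7835 × 0.673 = 9181 + 5273 = 14454
Population now: 0–19=2674, 20–39=3144, 40–59=4658, 60+=14454
After projecting period 3:
Births: 3144 × 0.227 = 714 ; 4658 × 0.16 = 745 → total 1459
20–39: 2674 × 0.945 = 2527
40–59: 3144 × 0.957 = 3009
60+: 4658 × 0.936 + 14454 × 0.673 = 4360 + 9728 = 14088
Population now: 0–19=1459, 20–39=2527, 40–59=3009, 60+=14088
Total: 24600 → 21083; change = -3517; percentage change = -14.3%

-14.3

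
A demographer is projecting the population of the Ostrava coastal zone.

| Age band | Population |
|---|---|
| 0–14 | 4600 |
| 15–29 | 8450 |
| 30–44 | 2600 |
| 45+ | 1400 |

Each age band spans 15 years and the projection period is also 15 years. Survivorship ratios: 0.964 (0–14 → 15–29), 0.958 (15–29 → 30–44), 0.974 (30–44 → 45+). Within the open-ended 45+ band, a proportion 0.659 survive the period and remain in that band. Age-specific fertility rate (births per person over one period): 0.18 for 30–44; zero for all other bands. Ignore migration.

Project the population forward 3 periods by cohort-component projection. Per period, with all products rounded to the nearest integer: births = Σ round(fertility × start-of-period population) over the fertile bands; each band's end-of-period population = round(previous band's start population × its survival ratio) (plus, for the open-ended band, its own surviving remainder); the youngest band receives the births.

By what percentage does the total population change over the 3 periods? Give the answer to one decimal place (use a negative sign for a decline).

-21.2

[period 1]
Births: 2600 × 0.18 = 468
15–29: 4600 × 0.964 = 4434
30–44: 8450 × 0.958 = 8095
45+: 2600 × 0.974 + 1400 × 0.659 = 2532 + 923 = 3455
→ [468, 4434, 8095, 3455]
[period 2]
Births: 8095 × 0.18 = 1457
15–29: 468 × 0.964 = 451
30–44: 4434 × 0.958 = 4248
45+: 8095 × 0.974 + 3455 × 0.659 = 7885 + 2277 = 10162
→ [1457, 451, 4248, 10162]
[period 3]
Births: 4248 × 0.18 = 765
15–29: 1457 × 0.964 = 1405
30–44: 451 × 0.958 = 432
45+: 4248 × 0.974 + 10162 × 0.659 = 4138 + 6697 = 10835
→ [765, 1405, 432, 10835]
Total: 17050 → 13437; change = -3613; percentage change = -21.2%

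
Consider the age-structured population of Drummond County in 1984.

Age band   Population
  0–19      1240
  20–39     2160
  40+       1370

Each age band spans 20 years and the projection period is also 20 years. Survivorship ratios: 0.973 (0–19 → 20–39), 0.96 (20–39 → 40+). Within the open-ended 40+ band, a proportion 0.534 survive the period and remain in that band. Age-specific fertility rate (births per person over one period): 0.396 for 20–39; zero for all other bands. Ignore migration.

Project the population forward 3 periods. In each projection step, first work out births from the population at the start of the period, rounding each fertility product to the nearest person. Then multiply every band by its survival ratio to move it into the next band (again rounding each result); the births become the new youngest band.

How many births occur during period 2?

478

[period 1]
Births: 2160 × 0.396 = 855
20–39: 1240 × 0.973 = 1207
40+: 2160 × 0.96 + 1370 × 0.534 = 2074 + 732 = 2806
→ [855, 1207, 2806]
[period 2]
Births: 1207 × 0.396 = 478
20–39: 855 × 0.973 = 832
40+: 1207 × 0.96 + 2806 × 0.534 = 1159 + 1498 = 2657
→ [478, 832, 2657]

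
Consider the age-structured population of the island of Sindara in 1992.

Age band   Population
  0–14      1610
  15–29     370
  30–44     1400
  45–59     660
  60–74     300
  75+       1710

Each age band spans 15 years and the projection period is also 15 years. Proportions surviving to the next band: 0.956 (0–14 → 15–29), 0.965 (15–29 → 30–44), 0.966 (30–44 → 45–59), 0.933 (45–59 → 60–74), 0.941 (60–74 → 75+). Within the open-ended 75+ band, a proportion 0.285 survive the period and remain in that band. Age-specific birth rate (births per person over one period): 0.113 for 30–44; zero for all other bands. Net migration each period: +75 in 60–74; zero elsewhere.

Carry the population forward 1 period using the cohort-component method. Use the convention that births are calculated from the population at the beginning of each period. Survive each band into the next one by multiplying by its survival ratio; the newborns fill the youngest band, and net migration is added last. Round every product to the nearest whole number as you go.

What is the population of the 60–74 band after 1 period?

691

Call the bands 1 to 6, youngest first.
[period 1]
Births: 1400 × 0.113 = 158
Band 2: 1610 × 0.956 = 1539
Band 3: 370 × 0.965 = 357
Band 4: 1400 × 0.966 = 1352
Band 5: 660 × 0.933 = 616
Band 6: 300 × 0.941 + 1710 × 0.285 = 282 + 487 = 769
Net migration: Band 5 + 75 → 691
End of period: [158, 1539, 357, 1352, 691, 769]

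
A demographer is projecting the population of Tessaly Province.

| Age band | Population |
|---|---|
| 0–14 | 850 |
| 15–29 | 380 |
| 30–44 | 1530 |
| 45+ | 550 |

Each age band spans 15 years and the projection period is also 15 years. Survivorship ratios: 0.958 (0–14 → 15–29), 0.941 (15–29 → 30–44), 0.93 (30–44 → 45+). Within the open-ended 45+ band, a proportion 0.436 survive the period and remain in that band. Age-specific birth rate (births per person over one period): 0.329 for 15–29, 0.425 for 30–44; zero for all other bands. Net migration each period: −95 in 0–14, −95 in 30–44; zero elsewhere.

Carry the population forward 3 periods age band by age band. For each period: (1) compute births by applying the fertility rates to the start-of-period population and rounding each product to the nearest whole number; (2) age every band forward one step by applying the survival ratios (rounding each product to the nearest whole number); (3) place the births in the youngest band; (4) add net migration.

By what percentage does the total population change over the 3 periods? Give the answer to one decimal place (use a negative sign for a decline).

-32.3

— Period 1 —
Births: 380 * 0.329 = 125 ; 1530 * 0.425 = 650 → 775
15–29: 850 * 0.958 = 814
30–44: 380 * 0.941 = 358
45+: 1530 * 0.93 + 550 * 0.436 = 1423 + 240 = 1663
Net migration: 0–14 − 95 → 680; 30–44 − 95 → 263
Giving 680 / 814 / 263 / 1663.
— Period 2 —
Births: 814 * 0.329 = 268 ; 263 * 0.425 = 112 → 380
15–29: 680 * 0.958 = 651
30–44: 814 * 0.941 = 766
45+: 263 * 0.93 + 1663 * 0.436 = 245 + 725 = 970
Net migration: 0–14 − 95 → 285; 30–44 − 95 → 671
Giving 285 / 651 / 671 / 970.
— Period 3 —
Births: 651 * 0.329 = 214 ; 671 * 0.425 = 285 → 499
15–29: 285 * 0.958 = 273
30–44: 651 * 0.941 = 613
45+: 671 * 0.93 + 970 * 0.436 = 624 + 423 = 1047
Net migration: 0–14 − 95 → 404; 30–44 − 95 → 518
Giving 404 / 273 / 518 / 1047.
Total: 3310 → 2242; change = -1068; percentage change = -32.3%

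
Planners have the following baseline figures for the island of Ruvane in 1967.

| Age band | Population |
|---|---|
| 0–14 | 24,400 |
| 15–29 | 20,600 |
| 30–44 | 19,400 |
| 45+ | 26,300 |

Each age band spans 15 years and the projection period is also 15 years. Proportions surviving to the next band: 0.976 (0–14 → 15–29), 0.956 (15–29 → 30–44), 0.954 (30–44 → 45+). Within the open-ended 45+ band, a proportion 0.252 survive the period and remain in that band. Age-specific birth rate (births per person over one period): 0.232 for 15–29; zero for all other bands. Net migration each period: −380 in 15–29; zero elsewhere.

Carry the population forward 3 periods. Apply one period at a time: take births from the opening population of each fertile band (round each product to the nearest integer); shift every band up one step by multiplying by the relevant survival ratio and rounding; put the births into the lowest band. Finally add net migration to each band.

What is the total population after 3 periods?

37720

— Period 1 —
Births: 20600 * 0.232 = 4779
15–29: 24400 * 0.976 = 23814
30–44: 20600 * 0.956 = 19694
45+: 19400 * 0.954 + 26300 * 0.252 = 18508 + 6628 = 25136
Net migration: 15–29 − 380 → 23434
Giving 4779 / 23434 / 19694 / 25136.
— Period 2 —
Births: 23434 * 0.232 = 5437
15–29: 4779 * 0.976 = 4664
30–44: 23434 * 0.956 = 22403
45+: 19694 * 0.954 + 25136 * 0.252 = 18788 + 6334 = 25122
Net migration: 15–29 − 380 → 4284
Giving 5437 / 4284 / 22403 / 25122.
— Period 3 —
Births: 4284 * 0.232 = 994
15–29: 5437 * 0.976 = 5307
30–44: 4284 * 0.956 = 4096
45+: 22403 * 0.954 + 25122 * 0.252 = 21372 + 6331 = 27703
Net migration: 15–29 − 380 → 4927
Giving 994 / 4927 / 4096 / 27703.
Total after period 3: 994 + 4927 + 4096 + 27703 = 37720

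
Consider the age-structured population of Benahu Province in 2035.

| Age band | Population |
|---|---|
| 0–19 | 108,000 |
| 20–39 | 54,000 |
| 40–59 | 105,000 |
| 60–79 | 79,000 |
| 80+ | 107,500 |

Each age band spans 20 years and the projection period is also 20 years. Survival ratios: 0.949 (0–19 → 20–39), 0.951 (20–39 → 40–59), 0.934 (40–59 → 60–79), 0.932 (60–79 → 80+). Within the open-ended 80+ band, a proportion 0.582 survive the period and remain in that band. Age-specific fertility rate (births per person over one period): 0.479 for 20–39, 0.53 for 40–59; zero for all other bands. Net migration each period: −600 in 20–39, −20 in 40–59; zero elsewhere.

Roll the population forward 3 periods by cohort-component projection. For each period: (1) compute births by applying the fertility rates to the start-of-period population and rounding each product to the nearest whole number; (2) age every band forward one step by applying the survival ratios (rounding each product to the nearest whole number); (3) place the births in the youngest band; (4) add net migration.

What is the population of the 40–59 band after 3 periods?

72978

[period 1]
Births: 54000 * 0.479 = 25866 ; 105000 * 0.53 = 55650 ⇒ total 81516
20–39: 108000 * 0.949 = 102492
40–59: 54000 * 0.951 = 51354
60–79: 105000 * 0.934 = 98070
80+: 79000 * 0.932 + 107500 * 0.582 = 73628 + 62565 = 136193
Net migration: 20–39 − 600 → 101892; 40–59 − 20 → 51334
→ [81516, 101892, 51334, 98070, 136193]
[period 2]
Births: 101892 * 0.479 = 48806 ; 51334 * 0.53 = 27207 ⇒ total 76013
20–39: 81516 * 0.949 = 77359
40–59: 101892 * 0.951 = 96899
60–79: 51334 * 0.934 = 47946
80+: 98070 * 0.932 + 136193 * 0.582 = 91401 + 79264 = 170665
Net migration: 20–39 − 600 → 76759; 40–59 − 20 → 96879
→ [76013, 76759, 96879, 47946, 170665]
[period 3]
Births: 76759 * 0.479 = 36768 ; 96879 * 0.53 = 51346 ⇒ total 88114
20–39: 76013 * 0.949 = 72136
40–59: 76759 * 0.951 = 72998
60–79: 96879 * 0.934 = 90485
80+: 47946 * 0.932 + 170665 * 0.582 = 44686 + 99327 = 144013
Net migration: 20–39 − 600 → 71536; 40–59 − 20 → 72978
→ [88114, 71536, 72978, 90485, 144013]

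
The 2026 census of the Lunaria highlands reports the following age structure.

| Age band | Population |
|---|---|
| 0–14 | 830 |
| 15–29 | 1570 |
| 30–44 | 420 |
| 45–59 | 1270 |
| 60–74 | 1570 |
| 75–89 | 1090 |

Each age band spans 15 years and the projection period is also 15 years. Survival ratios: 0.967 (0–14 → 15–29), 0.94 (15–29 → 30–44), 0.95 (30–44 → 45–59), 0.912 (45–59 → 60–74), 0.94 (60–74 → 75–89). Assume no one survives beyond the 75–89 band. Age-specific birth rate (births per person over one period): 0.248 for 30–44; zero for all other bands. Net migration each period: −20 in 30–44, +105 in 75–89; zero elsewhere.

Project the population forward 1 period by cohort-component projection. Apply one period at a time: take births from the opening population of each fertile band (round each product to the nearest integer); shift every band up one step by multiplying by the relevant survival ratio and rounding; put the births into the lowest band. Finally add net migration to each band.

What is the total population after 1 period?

Period 1:
Births: 420 × 0.248 = 104
15–29: 830 × 0.967 = 803
30–44: 1570 × 0.94 = 1476
45–59: 420 × 0.95 = 399
60–74: 1270 × 0.912 = 1158
75–89: 1570 × 0.94 = 1476
Net migration: 30–44 − 20 → 1456; 75–89 + 105 → 1581
Population now: 0–14=104, 15–29=803, 30–44=1456, 45–59=399, 60–74=1158, 75–89=1581
Total after period 1: 104 + 803 + 1456 + 399 + 1158 + 1581 = 5501

5501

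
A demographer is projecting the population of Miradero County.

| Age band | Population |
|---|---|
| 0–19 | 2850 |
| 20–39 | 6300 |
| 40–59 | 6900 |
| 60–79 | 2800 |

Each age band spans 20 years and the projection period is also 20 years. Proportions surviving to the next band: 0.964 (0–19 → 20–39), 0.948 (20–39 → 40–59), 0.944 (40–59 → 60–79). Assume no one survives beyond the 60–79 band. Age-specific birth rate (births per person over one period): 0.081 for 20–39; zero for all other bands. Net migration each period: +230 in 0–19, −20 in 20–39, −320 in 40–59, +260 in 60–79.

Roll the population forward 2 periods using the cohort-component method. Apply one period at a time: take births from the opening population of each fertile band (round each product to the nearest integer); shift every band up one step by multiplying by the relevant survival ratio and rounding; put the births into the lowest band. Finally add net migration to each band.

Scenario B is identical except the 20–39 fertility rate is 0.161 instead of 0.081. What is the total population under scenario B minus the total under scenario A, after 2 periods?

704

(Groups numbered youngest = 1 to oldest = 4.)
[period 1]
Births: 6300 * 0.081 = 510
Group 2: 2850 * 0.964 = 2747
Group 3: 6300 * 0.948 = 5972
Group 4: 6900 * 0.944 = 6514
Net migration: Group 1 + 230 → 740; Group 2 − 20 → 2727; Group 3 − 320 → 5652; Group 4 + 260 → 6774
Population now: 0–19=740, 20–39=2727, 40–59=5652, 60–79=6774
[period 2]
Births: 2727 * 0.081 = 221
Group 2: 740 * 0.964 = 713
Group 3: 2727 * 0.948 = 2585
Group 4: 5652 * 0.944 = 5335
Net migration: Group 1 + 230 → 451; Group 2 − 20 → 693; Group 3 − 320 → 2265; Group 4 + 260 → 5595
Population now: 0–19=451, 20–39=693, 40–59=2265, 60–79=5595
Scenario A total after 2 periods: 9004
Scenario B projection —
[period 1]
Births: 6300 * 0.161 = 1014
Group 2: 2850 * 0.964 = 2747
Group 3: 6300 * 0.948 = 5972
Group 4: 6900 * 0.944 = 6514
Net migration: Group 1 + 230 → 1244; Group 2 − 20 → 2727; Group 3 − 320 → 5652; Group 4 + 260 → 6774
Population now: 0–19=1244, 20–39=2727, 40–59=5652, 60–79=6774
[period 2]
Births: 2727 * 0.161 = 439
Group 2: 1244 * 0.964 = 1199
Group 3: 2727 * 0.948 = 2585
Group 4: 5652 * 0.944 = 5335
Net migration: Group 1 + 230 → 669; Group 2 − 20 → 1179; Group 3 − 320 → 2265; Group 4 + 260 → 5595
Population now: 0–19=669, 20–39=1179, 40–59=2265, 60–79=5595
Scenario B total after 2 periods: 9708
Difference B − A = 9708 − 9004 = 704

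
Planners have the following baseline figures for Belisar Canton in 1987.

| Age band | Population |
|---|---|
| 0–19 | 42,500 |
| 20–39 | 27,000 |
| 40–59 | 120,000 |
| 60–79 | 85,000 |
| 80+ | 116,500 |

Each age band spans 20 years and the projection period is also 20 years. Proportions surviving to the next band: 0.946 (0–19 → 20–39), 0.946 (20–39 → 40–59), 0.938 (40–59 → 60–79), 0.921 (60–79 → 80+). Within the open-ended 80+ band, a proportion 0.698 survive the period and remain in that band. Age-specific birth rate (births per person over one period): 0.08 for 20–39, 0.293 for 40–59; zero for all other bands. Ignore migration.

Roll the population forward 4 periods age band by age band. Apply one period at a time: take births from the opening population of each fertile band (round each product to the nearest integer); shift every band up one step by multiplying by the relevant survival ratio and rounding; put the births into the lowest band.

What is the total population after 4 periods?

Numbering the groups 1..5 from youngest to oldest:
Period 1:
Births: 27000 * 0.08 = 2160  |  120000 * 0.293 = 35160 → total 37320
Group 2: 42500 * 0.946 = 40205
Group 3: 27000 * 0.946 = 25542
Group 4: 120000 * 0.938 = 112560
Group 5: 85000 * 0.921 + 116500 * 0.698 = 78285 + 81317 = 159602
End of period: [37320, 40205, 25542, 112560, 159602]
Period 2:
Births: 40205 * 0.08 = 3216  |  25542 * 0.293 = 7484 → total 10700
Group 2: 37320 * 0.946 = 35305
Group 3: 40205 * 0.946 = 38034
Group 4: 25542 * 0.938 = 23958
Group 5: 112560 * 0.921 + 159602 * 0.698 = 103668 + 111402 = 215070
End of period: [10700, 35305, 38034, 23958, 215070]
Period 3:
Births: 35305 * 0.08 = 2824  |  38034 * 0.293 = 11144 → total 13968
Group 2: 10700 * 0.946 = 10122
Group 3: 35305 * 0.946 = 33399
Group 4: 38034 * 0.938 = 35676
Group 5: 23958 * 0.921 + 215070 * 0.698 = 22065 + 150119 = 172184
End of period: [13968, 10122, 33399, 35676, 172184]
Period 4:
Births: 10122 * 0.08 = 810  |  33399 * 0.293 = 9786 → total 10596
Group 2: 13968 * 0.946 = 13214
Group 3: 10122 * 0.946 = 9575
Group 4: 33399 * 0.938 = 31328
Group 5: 35676 * 0.921 + 172184 * 0.698 = 32858 + 120184 = 153042
End of period: [10596, 13214, 9575, 31328, 153042]
Total after period 4: 10596 + 13214 + 9575 + 31328 + 153042 = 217755

217755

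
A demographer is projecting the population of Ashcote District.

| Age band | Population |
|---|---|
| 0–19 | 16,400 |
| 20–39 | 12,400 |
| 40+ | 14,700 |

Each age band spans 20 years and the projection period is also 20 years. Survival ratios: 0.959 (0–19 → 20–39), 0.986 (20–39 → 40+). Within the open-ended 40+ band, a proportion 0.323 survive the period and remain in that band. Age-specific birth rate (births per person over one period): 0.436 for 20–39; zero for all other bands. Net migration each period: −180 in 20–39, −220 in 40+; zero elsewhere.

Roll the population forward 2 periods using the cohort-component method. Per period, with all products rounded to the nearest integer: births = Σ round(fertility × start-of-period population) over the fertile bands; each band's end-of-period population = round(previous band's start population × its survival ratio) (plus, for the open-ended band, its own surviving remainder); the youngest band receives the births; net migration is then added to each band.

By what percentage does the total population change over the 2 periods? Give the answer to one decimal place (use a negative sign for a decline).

-25.7

[period 1]
Births: 12400 * 0.436 = 5406
20–39: 16400 * 0.959 = 15728
40+: 12400 * 0.986 + 14700 * 0.323 = 12226 + 4748 = 16974
Net migration: 20–39 − 180 → 15548; 40+ − 220 → 16754
Population now: 0–19=5406, 20–39=15548, 40+=16754
[period 2]
Births: 15548 * 0.436 = 6779
20–39: 5406 * 0.959 = 5184
40+: 15548 * 0.986 + 16754 * 0.323 = 15330 + 5412 = 20742
Net migration: 20–39 − 180 → 5004; 40+ − 220 → 20522
Population now: 0–19=6779, 20–39=5004, 40+=20522
Total: 43500 → 32305; change = -11195; percentage change = -25.7%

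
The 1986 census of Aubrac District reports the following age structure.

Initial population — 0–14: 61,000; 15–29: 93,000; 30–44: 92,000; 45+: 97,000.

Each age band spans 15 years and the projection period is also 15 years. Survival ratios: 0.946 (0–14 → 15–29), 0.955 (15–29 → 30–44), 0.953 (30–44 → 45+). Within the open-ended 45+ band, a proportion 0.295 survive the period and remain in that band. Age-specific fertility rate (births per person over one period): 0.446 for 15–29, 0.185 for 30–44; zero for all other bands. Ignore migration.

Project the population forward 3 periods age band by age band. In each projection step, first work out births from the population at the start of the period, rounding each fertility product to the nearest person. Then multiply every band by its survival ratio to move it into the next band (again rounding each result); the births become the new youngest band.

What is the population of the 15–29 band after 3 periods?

39891

Call the groups 1 to 4, youngest first.
[period 1]
Births: 93000 × 0.446 = 41478  |  92000 × 0.185 = 17020 → 58498
Group 2: 61000 × 0.946 = 57706
Group 3: 93000 × 0.955 = 88815
Group 4: 92000 × 0.953 + 97000 × 0.295 = 87676 + 28615 = 116291
Giving 58498 / 57706 / 88815 / 116291.
[period 2]
Births: 57706 × 0.446 = 25737  |  88815 × 0.185 = 16431 → 42168
Group 2: 58498 × 0.946 = 55339
Group 3: 57706 × 0.955 = 55109
Group 4: 88815 × 0.953 + 116291 × 0.295 = 84641 + 34306 = 118947
Giving 42168 / 55339 / 55109 / 118947.
[period 3]
Births: 55339 × 0.446 = 24681  |  55109 × 0.185 = 10195 → 34876
Group 2: 42168 × 0.946 = 39891
Group 3: 55339 × 0.955 = 52849
Group 4: 55109 × 0.953 + 118947 × 0.295 = 52519 + 35089 = 87608
Giving 34876 / 39891 / 52849 / 87608.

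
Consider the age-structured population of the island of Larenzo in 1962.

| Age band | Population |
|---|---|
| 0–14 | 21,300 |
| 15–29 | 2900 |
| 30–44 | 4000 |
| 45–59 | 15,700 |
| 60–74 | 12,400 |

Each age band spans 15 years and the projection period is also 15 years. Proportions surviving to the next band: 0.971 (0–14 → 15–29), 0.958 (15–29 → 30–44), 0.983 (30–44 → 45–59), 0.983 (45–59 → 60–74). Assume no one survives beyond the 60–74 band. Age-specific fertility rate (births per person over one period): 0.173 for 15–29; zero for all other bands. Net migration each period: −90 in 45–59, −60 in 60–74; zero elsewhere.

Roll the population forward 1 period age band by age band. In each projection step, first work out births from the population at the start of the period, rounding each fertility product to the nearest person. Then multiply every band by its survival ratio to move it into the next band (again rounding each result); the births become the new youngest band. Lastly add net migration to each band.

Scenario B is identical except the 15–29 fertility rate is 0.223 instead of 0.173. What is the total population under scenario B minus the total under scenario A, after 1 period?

After projecting period 1:
Births: 2900 × 0.173 = 502
15–29: 21300 × 0.971 = 20682
30–44: 2900 × 0.958 = 2778
45–59: 4000 × 0.983 = 3932
60–74: 15700 × 0.983 = 15433
Net migration: 45–59 − 90 → 3842; 60–74 − 60 → 15373
Giving 502 / 20682 / 2778 / 3842 / 15373.
Scenario A total after 1 period: 43177
Scenario B projection —
After projecting period 1:
Births: 2900 × 0.223 = 647
15–29: 21300 × 0.971 = 20682
30–44: 2900 × 0.958 = 2778
45–59: 4000 × 0.983 = 3932
60–74: 15700 × 0.983 = 15433
Net migration: 45–59 − 90 → 3842; 60–74 − 60 → 15373
Giving 647 / 20682 / 2778 / 3842 / 15373.
Scenario B total after 1 period: 43322
Difference B − A = 43322 − 43177 = 145

145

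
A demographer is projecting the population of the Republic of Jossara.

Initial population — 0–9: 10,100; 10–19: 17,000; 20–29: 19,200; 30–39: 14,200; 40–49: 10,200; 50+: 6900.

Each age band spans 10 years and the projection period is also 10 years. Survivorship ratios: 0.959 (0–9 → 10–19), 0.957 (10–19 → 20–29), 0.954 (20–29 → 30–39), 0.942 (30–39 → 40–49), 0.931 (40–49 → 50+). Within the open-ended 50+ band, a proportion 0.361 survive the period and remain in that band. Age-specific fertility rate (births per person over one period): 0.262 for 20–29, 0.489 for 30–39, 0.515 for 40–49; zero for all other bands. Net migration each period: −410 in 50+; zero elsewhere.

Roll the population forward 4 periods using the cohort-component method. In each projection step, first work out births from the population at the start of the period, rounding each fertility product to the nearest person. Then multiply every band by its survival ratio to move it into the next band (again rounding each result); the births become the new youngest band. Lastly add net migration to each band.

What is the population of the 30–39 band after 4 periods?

Let band 1 be 0–9 through band 6 = 50+.
Period 1.
Births: 19200 * 0.262 = 5030 ; 14200 * 0.489 = 6944 ; 10200 * 0.515 = 5253 ⇒ total 17227
Band 2: 10100 * 0.959 = 9686
Band 3: 17000 * 0.957 = 16269
Band 4: 19200 * 0.954 = 18317
Band 5: 14200 * 0.942 = 13376
Band 6: 10200 * 0.931 + 6900 * 0.361 = 9496 + 2491 = 11987
Net migration: Band 6 − 410 → 11577
End of period: [17227, 9686, 16269, 18317, 13376, 11577]
Period 2.
Births: 16269 * 0.262 = 4262 ; 18317 * 0.489 = 8957 ; 13376 * 0.515 = 6889 ⇒ total 20108
Band 2: 17227 * 0.959 = 16521
Band 3: 9686 * 0.957 = 9270
Band 4: 16269 * 0.954 = 15521
Band 5: 18317 * 0.942 = 17255
Band 6: 13376 * 0.931 + 11577 * 0.361 = 12453 + 4179 = 16632
Net migration: Band 6 − 410 → 16222
End of period: [20108, 16521, 9270, 15521, 17255, 16222]
Period 3.
Births: 9270 * 0.262 = 2429 ; 15521 * 0.489 = 7590 ; 17255 * 0.515 = 8886 ⇒ total 18905
Band 2: 20108 * 0.959 = 19284
Band 3: 16521 * 0.957 = 15811
Band 4: 9270 * 0.954 = 8844
Band 5: 15521 * 0.942 = 14621
Band 6: 17255 * 0.931 + 16222 * 0.361 = 16064 + 5856 = 21920
Net migration: Band 6 − 410 → 21510
End of period: [18905, 19284, 15811, 8844, 14621, 21510]
Period 4.
Births: 15811 * 0.262 = 4142 ; 8844 * 0.489 = 4325 ; 14621 * 0.515 = 7530 ⇒ total 15997
Band 2: 18905 * 0.959 = 18130
Band 3: 19284 * 0.957 = 18455
Band 4: 15811 * 0.954 = 15084
Band 5: 8844 * 0.942 = 8331
Band 6: 14621 * 0.931 + 21510 * 0.361 = 13612 + 7765 = 21377
Net migration: Band 6 − 410 → 20967
End of period: [15997, 18130, 18455, 15084, 8331, 20967]

15084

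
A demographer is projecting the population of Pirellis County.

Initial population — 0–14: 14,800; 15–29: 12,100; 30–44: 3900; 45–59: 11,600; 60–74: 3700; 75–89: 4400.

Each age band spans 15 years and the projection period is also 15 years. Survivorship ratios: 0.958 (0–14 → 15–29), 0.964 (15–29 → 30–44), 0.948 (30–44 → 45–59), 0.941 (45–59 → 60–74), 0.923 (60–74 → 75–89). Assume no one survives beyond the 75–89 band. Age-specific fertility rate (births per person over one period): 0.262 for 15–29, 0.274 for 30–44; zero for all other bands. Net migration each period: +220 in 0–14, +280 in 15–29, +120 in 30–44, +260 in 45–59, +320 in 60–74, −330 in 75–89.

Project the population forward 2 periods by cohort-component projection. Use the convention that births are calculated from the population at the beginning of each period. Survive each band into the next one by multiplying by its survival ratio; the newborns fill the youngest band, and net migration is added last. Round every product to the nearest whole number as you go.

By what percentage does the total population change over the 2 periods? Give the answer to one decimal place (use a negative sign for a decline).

1.7

[period 1]
Births: 12100 * 0.262 = 3170  |  3900 * 0.274 = 1069 → 4239
15–29: 14800 * 0.958 = 14178
30–44: 12100 * 0.964 = 11664
45–59: 3900 * 0.948 = 3697
60–74: 11600 * 0.941 = 10916
75–89: 3700 * 0.923 = 3415
Net migration: 0–14 + 220 → 4459; 15–29 + 280 → 14458; 30–44 + 120 → 11784; 45–59 + 260 → 3957; 60–74 + 320 → 11236; 75–89 − 330 → 3085
Population now: 0–14=4459, 15–29=14458, 30–44=11784, 45–59=3957, 60–74=11236, 75–89=3085
[period 2]
Births: 14458 * 0.262 = 3788  |  11784 * 0.274 = 3229 → 7017
15–29: 4459 * 0.958 = 4272
30–44: 14458 * 0.964 = 13938
45–59: 11784 * 0.948 = 11171
60–74: 3957 * 0.941 = 3724
75–89: 11236 * 0.923 = 10371
Net migration: 0–14 + 220 → 7237; 15–29 + 280 → 4552; 30–44 + 120 → 14058; 45–59 + 260 → 11431; 60–74 + 320 → 4044; 75–89 − 330 → 10041
Population now: 0–14=7237, 15–29=4552, 30–44=14058, 45–59=11431, 60–74=4044, 75–89=10041
Total: 50500 → 51363; change = 863; percentage change = 1.7%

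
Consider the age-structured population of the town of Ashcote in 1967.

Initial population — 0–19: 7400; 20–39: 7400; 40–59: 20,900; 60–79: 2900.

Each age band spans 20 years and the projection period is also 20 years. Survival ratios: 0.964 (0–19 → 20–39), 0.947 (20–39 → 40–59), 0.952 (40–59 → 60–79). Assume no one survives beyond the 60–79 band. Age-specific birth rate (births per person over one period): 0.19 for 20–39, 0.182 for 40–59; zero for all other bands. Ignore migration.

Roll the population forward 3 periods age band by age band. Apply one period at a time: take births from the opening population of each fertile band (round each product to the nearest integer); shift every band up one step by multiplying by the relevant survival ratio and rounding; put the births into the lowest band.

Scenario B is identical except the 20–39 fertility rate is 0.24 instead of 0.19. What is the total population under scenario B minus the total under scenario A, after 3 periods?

1019

(Groups numbered youngest = 1 to oldest = 4.)
After projecting period 1:
Births: 7400 × 0.19 = 1406 ; 20900 × 0.182 = 3804 → total 5210
Group 2: 7400 × 0.964 = 7134
Group 3: 7400 × 0.947 = 7008
Group 4: 20900 × 0.952 = 19897
→ [5210, 7134, 7008, 19897]
After projecting period 2:
Births: 7134 × 0.19 = 1355 ; 7008 × 0.182 = 1275 → total 2630
Group 2: 5210 × 0.964 = 5022
Group 3: 7134 × 0.947 = 6756
Group 4: 7008 × 0.952 = 6672
→ [2630, 5022, 6756, 6672]
After projecting period 3:
Births: 5022 × 0.19 = 954 ; 6756 × 0.182 = 1230 → total 2184
Group 2: 2630 × 0.964 = 2535
Group 3: 5022 × 0.947 = 4756
Group 4: 6756 × 0.952 = 6432
→ [2184, 2535, 4756, 6432]
Scenario A total after 3 periods: 15907
Scenario B projection —
After projecting period 1:
Births: 7400 × 0.24 = 1776 ; 20900 × 0.182 = 3804 → total 5580
Group 2: 7400 × 0.964 = 7134
Group 3: 7400 × 0.947 = 7008
Group 4: 20900 × 0.952 = 19897
→ [5580, 7134, 7008, 19897]
After projecting period 2:
Births: 7134 × 0.24 = 1712 ; 7008 × 0.182 = 1275 → total 2987
Group 2: 5580 × 0.964 = 5379
Group 3: 7134 × 0.947 = 6756
Group 4: 7008 × 0.952 = 6672
→ [2987, 5379, 6756, 6672]
After projecting period 3:
Births: 5379 × 0.24 = 1291 ; 6756 × 0.182 = 1230 → total 2521
Group 2: 2987 × 0.964 = 2879
Group 3: 5379 × 0.947 = 5094
Group 4: 6756 × 0.952 = 6432
→ [2521, 2879, 5094, 6432]
Scenario B total after 3 periods: 16926
Difference B − A = 16926 − 15907 = 1019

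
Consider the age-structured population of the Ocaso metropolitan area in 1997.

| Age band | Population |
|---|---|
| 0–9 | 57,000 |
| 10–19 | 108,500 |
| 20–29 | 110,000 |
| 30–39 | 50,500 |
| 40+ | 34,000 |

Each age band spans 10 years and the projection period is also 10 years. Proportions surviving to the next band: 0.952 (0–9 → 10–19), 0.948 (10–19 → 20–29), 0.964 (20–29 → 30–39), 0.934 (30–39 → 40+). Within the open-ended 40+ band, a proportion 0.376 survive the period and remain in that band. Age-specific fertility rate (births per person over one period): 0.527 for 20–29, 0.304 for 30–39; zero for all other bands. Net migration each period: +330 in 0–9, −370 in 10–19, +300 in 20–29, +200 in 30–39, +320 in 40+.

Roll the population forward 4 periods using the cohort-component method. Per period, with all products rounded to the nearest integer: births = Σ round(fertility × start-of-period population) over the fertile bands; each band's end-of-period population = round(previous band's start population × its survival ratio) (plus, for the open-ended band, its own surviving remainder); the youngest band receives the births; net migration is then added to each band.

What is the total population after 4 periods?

346878

Period 1:
Births: 110000 × 0.527 = 57970  |  50500 × 0.304 = 15352 → 73322
10–19: 57000 × 0.952 = 54264
20–29: 108500 × 0.948 = 102858
30–39: 110000 × 0.964 = 106040
40+: 50500 × 0.934 + 34000 × 0.376 = 47167 + 12784 = 59951
Net migration: 0–9 + 330 → 73652; 10–19 − 370 → 53894; 20–29 + 300 → 103158; 30–39 + 200 → 106240; 40+ + 320 → 60271
Population now: 0–9=73652, 10–19=53894, 20–29=103158, 30–39=106240, 40+=60271
Period 2:
Births: 103158 × 0.527 = 54364  |  106240 × 0.304 = 32297 → 86661
10–19: 73652 × 0.952 = 70117
20–29: 53894 × 0.948 = 51092
30–39: 103158 × 0.964 = 99444
40+: 106240 × 0.934 + 60271 × 0.376 = 99228 + 22662 = 121890
Net migration: 0–9 + 330 → 86991; 10–19 − 370 → 69747; 20–29 + 300 → 51392; 30–39 + 200 → 99644; 40+ + 320 → 122210
Population now: 0–9=86991, 10–19=69747, 20–29=51392, 30–39=99644, 40+=122210
Period 3:
Births: 51392 × 0.527 = 27084  |  99644 × 0.304 = 30292 → 57376
10–19: 86991 × 0.952 = 82815
20–29: 69747 × 0.948 = 66120
30–39: 51392 × 0.964 = 49542
40+: 99644 × 0.934 + 122210 × 0.376 = 93067 + 45951 = 139018
Net migration: 0–9 + 330 → 57706; 10–19 − 370 → 82445; 20–29 + 300 → 66420; 30–39 + 200 → 49742; 40+ + 320 → 139338
Population now: 0–9=57706, 10–19=82445, 20–29=66420, 30–39=49742, 40+=139338
Period 4:
Births: 66420 × 0.527 = 35003  |  49742 × 0.304 = 15122 → 50125
10–19: 57706 × 0.952 = 54936
20–29: 82445 × 0.948 = 78158
30–39: 66420 × 0.964 = 64029
40+: 49742 × 0.934 + 139338 × 0.376 = 46459 + 52391 = 98850
Net migration: 0–9 + 330 → 50455; 10–19 − 370 → 54566; 20–29 + 300 → 78458; 30–39 + 200 → 64229; 40+ + 320 → 99170
Population now: 0–9=50455, 10–19=54566, 20–29=78458, 30–39=64229, 40+=99170
Total after period 4: 50455 + 54566 + 78458 + 64229 + 99170 = 346878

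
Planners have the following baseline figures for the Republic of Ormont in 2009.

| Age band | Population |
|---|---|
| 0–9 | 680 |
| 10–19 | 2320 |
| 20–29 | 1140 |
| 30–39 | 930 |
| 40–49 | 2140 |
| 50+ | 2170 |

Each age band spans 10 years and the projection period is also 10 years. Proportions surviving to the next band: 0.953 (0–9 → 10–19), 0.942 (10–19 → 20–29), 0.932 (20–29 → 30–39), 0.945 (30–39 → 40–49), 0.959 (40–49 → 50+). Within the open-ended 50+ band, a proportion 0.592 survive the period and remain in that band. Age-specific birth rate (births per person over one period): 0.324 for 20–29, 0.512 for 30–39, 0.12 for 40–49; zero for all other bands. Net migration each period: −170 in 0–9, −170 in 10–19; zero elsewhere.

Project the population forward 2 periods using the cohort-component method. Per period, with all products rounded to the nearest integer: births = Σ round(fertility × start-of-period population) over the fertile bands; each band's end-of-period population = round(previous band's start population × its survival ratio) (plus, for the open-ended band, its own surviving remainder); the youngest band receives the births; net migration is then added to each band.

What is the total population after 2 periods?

Period 1.
Births: 1140 * 0.324 = 369, 930 * 0.512 = 476, 2140 * 0.12 = 257 ⇒ total 1102
10–19: 680 * 0.953 = 648
20–29: 2320 * 0.942 = 2185
30–39: 1140 * 0.932 = 1062
40–49: 930 * 0.945 = 879
50+: 2140 * 0.959 + 2170 * 0.592 = 2052 + 1285 = 3337
Net migration: 0–9 − 170 → 932; 10–19 − 170 → 478
→ [932, 478, 2185, 1062, 879, 3337]
Period 2.
Births: 2185 * 0.324 = 708, 1062 * 0.512 = 544, 879 * 0.12 = 105 ⇒ total 1357
10–19: 932 * 0.953 = 888
20–29: 478 * 0.942 = 450
30–39: 2185 * 0.932 = 2036
40–49: 1062 * 0.945 = 1004
50+: 879 * 0.959 + 3337 * 0.592 = 843 + 1976 = 2819
Net migration: 0–9 − 170 → 1187; 10–19 − 170 → 718
→ [1187, 718, 450, 2036, 1004, 2819]
Total after period 2: 1187 + 718 + 450 + 2036 + 1004 + 2819 = 8214

8214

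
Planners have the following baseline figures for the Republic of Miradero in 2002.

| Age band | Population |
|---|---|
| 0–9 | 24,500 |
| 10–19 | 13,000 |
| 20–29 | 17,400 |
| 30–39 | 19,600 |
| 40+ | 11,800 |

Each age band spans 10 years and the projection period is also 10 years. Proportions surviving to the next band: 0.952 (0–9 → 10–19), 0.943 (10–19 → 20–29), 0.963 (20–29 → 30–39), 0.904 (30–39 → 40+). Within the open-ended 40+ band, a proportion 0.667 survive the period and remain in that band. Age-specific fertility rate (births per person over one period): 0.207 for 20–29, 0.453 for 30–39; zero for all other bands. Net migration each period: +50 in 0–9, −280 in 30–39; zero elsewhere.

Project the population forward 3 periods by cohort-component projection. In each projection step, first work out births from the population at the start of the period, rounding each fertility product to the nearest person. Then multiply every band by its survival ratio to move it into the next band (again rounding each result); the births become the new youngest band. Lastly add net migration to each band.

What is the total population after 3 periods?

Call the groups 1 to 5, youngest first.
Period 1:
Births: 17400 × 0.207 = 3602, 19600 × 0.453 = 8879 — total 12481
Group 2: 24500 × 0.952 = 23324
Group 3: 13000 × 0.943 = 12259
Group 4: 17400 × 0.963 = 16756
Group 5: 19600 × 0.904 + 11800 × 0.667 = 17718 + 7871 = 25589
Net migration: Group 1 + 50 → 12531; Group 4 − 280 → 16476
Population now: 0–9=12531, 10–19=23324, 20–29=12259, 30–39=16476, 40+=25589
Period 2:
Births: 12259 × 0.207 = 2538, 16476 × 0.453 = 7464 — total 10002
Group 2: 12531 × 0.952 = 11930
Group 3: 23324 × 0.943 = 21995
Group 4: 12259 × 0.963 = 11805
Group 5: 16476 × 0.904 + 25589 × 0.667 = 14894 + 17068 = 31962
Net migration: Group 1 + 50 → 10052; Group 4 − 280 → 11525
Population now: 0–9=10052, 10–19=11930, 20–29=21995, 30–39=11525, 40+=31962
Period 3:
Births: 21995 × 0.207 = 4553, 11525 × 0.453 = 5221 — total 9774
Group 2: 10052 × 0.952 = 9570
Group 3: 11930 × 0.943 = 11250
Group 4: 21995 × 0.963 = 21181
Group 5: 11525 × 0.904 + 31962 × 0.667 = 10419 + 21319 = 31738
Net migration: Group 1 + 50 → 9824; Group 4 − 280 → 20901
Population now: 0–9=9824, 10–19=9570, 20–29=11250, 30–39=20901, 40+=31738
Total after period 3: 9824 + 9570 + 11250 + 20901 + 31738 = 83283

83283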